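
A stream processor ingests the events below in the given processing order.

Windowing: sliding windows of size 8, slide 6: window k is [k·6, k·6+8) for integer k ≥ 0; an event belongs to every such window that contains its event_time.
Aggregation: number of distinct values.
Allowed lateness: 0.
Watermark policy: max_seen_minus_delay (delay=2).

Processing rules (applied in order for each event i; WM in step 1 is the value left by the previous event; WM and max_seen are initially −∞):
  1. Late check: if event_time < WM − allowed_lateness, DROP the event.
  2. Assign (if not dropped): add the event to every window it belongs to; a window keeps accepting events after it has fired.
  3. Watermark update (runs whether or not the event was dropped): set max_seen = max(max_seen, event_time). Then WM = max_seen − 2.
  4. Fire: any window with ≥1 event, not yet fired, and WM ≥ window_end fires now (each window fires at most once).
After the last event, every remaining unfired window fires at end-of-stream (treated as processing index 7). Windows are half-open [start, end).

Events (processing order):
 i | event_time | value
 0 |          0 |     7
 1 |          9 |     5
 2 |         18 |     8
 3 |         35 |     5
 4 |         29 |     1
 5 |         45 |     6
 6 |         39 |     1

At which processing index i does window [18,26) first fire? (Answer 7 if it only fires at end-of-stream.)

3

i=0 t=0 v=7: → [0,8); WM=-2
i=1 t=9 v=5: → [6,14); WM=7
i=2 t=18 v=8: → [18,26),[12,20); WM=16; [0,8) fires=1 [6,14) fires=1
i=3 t=35 v=5: → [30,38); WM=33; [12,20) fires=1 [18,26) fires=1
i=4 t=29 v=1: DROP (t<33-0); WM=33
i=5 t=45 v=6: → [42,50); WM=43; [30,38) fires=1
i=6 t=39 v=1: DROP (t<43-0); WM=43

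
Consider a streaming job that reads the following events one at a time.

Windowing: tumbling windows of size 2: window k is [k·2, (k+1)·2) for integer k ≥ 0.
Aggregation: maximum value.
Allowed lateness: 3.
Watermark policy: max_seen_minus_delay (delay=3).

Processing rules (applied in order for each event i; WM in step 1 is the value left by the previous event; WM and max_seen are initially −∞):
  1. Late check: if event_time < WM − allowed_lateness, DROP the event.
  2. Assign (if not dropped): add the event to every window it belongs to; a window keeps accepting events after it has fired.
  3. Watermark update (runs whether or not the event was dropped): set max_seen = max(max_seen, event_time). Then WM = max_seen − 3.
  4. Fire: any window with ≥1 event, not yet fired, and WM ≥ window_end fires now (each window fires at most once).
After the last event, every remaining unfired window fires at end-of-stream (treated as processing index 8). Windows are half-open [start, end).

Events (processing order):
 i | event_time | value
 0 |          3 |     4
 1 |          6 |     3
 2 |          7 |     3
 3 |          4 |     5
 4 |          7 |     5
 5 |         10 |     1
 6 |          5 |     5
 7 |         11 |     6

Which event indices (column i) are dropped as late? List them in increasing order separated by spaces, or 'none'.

i=0 t=3 v=4: → [2,4); WM=0
i=1 t=6 v=3: → [6,8); WM=3
i=2 t=7 v=3: → [6,8); WM=4; [2,4) fires=4
i=3 t=4 v=5: → [4,6); WM=4
i=4 t=7 v=5: → [6,8); WM=4
i=5 t=10 v=1: → [10,12); WM=7; [4,6) fires=5
i=6 t=5 v=5: → [4,6); WM=7
i=7 t=11 v=6: → [10,12); WM=8; [6,8) fires=5

none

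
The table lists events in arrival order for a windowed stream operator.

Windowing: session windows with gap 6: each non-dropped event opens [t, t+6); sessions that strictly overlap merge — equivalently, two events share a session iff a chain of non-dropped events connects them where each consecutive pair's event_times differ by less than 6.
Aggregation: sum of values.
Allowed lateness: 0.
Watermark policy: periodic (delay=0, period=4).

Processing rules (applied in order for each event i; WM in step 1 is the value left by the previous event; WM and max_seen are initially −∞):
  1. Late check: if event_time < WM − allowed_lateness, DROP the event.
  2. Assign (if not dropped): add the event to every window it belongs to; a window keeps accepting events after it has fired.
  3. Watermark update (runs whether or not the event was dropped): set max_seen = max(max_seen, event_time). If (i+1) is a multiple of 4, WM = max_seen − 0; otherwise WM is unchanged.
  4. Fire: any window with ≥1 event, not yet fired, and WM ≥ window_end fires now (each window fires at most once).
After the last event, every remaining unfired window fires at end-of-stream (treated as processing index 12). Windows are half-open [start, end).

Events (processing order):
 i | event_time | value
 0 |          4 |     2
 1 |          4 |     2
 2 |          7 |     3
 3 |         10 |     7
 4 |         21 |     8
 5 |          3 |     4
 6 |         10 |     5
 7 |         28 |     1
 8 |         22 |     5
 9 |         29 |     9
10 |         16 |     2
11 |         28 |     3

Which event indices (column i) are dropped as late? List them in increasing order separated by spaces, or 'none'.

5 8 10

i=0 t=4 v=2: → [4,10); WM=−∞
i=1 t=4 v=2: → [4,10); WM=−∞
i=2 t=7 v=3: → [4,13); WM=−∞
i=3 t=10 v=7: → [4,16); WM=10
i=4 t=21 v=8: → [21,27); WM=10
i=5 t=3 v=4: DROP (t<10-0); WM=10
i=6 t=10 v=5: → [4,16); WM=10
i=7 t=28 v=1: → [28,34); WM=28
i=8 t=22 v=5: DROP (t<28-0); WM=28
i=9 t=29 v=9: → [28,35); WM=28
i=10 t=16 v=2: DROP (t<28-0); WM=28
i=11 t=28 v=3: → [28,35); WM=29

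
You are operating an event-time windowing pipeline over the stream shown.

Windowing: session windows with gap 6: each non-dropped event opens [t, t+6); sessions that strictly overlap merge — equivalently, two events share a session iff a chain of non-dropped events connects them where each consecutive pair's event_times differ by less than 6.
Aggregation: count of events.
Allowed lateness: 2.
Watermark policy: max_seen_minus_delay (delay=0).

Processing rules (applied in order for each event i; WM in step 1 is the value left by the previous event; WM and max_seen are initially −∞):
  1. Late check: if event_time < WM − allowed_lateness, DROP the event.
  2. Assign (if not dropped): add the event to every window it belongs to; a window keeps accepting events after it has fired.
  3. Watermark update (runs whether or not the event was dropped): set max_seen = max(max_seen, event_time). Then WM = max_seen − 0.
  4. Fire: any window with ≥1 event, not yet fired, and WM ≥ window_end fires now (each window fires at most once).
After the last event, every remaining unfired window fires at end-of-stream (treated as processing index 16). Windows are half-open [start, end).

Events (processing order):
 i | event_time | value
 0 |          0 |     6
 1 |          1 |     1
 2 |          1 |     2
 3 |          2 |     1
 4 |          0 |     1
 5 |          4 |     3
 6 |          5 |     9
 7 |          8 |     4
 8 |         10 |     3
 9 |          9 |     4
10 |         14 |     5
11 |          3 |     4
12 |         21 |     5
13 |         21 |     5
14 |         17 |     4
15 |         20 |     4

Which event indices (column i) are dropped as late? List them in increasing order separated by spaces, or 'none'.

11 14

i=0 t=0 v=6: → [0,6); WM=0
i=1 t=1 v=1: → [0,7); WM=1
i=2 t=1 v=2: → [0,7); WM=1
i=3 t=2 v=1: → [0,8); WM=2
i=4 t=0 v=1: → [0,8); WM=2
i=5 t=4 v=3: → [0,10); WM=4
i=6 t=5 v=9: → [0,11); WM=5
i=7 t=8 v=4: → [0,14); WM=8
i=8 t=10 v=3: → [0,16); WM=10
i=9 t=9 v=4: → [0,16); WM=10
i=10 t=14 v=5: → [0,20); WM=14
i=11 t=3 v=4: DROP (t<14-2); WM=14
i=12 t=21 v=5: → [21,27); WM=21
i=13 t=21 v=5: → [21,27); WM=21
i=14 t=17 v=4: DROP (t<21-2); WM=21
i=15 t=20 v=4: → [20,27); WM=21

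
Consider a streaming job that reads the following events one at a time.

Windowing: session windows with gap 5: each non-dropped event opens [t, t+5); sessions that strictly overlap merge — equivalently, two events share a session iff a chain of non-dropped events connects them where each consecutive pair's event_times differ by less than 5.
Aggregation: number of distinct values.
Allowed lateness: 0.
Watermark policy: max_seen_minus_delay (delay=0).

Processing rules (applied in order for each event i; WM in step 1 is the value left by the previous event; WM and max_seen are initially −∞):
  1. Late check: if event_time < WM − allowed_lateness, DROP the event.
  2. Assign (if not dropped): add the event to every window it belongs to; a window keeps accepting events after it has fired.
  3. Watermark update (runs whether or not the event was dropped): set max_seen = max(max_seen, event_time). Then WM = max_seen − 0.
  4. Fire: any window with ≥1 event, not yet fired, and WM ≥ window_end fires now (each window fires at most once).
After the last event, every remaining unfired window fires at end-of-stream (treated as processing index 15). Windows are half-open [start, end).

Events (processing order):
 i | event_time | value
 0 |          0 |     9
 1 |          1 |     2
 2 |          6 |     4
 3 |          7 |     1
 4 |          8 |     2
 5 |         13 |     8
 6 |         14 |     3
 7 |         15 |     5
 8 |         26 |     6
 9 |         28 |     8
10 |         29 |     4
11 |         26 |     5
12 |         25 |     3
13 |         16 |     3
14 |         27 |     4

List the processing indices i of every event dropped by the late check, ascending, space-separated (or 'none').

i=0 t=0 v=9: → [0,5); WM=0
i=1 t=1 v=2: → [0,6); WM=1
i=2 t=6 v=4: → [6,11); WM=6
i=3 t=7 v=1: → [6,12); WM=7
i=4 t=8 v=2: → [6,13); WM=8
i=5 t=13 v=8: → [13,18); WM=13
i=6 t=14 v=3: → [13,19); WM=14
i=7 t=15 v=5: → [13,20); WM=15
i=8 t=26 v=6: → [26,31); WM=26
i=9 t=28 v=8: → [26,33); WM=28
i=10 t=29 v=4: → [26,34); WM=29
i=11 t=26 v=5: DROP (t<29-0); WM=29
i=12 t=25 v=3: DROP (t<29-0); WM=29
i=13 t=16 v=3: DROP (t<29-0); WM=29
i=14 t=27 v=4: DROP (t<29-0); WM=29

11 12 13 14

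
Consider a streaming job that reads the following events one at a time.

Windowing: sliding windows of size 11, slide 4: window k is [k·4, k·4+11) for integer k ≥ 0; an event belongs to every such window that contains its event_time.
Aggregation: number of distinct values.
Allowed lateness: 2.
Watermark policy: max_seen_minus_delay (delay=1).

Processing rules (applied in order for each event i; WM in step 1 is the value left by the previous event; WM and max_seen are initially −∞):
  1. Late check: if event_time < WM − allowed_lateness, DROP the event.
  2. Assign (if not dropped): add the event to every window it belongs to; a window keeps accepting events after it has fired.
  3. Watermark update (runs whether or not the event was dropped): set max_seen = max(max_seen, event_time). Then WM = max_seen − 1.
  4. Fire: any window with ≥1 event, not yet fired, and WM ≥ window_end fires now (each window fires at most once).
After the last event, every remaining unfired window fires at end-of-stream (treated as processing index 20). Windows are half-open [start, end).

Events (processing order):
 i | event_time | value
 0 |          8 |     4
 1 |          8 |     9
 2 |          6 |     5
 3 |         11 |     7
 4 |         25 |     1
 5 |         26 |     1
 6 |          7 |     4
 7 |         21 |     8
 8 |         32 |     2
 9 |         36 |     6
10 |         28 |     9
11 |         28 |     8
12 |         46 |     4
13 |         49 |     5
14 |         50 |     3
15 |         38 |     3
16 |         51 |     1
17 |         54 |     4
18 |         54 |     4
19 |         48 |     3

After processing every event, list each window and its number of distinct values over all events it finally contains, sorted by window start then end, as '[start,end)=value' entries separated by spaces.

[0,11)=3 [4,15)=4 [8,19)=3 [16,27)=1 [20,31)=1 [24,35)=2 [28,39)=2 [32,43)=2 [36,47)=2 [40,51)=3 [44,55)=4 [48,59)=4 [52,63)=1

i=0 t=8 v=4: → [8,19),[4,15),[0,11); WM=7
i=1 t=8 v=9: → [8,19),[4,15),[0,11); WM=7
i=2 t=6 v=5: → [4,15),[0,11); WM=7
i=3 t=11 v=7: → [8,19),[4,15); WM=10
i=4 t=25 v=1: → [24,35),[20,31),[16,27); WM=24; [0,11) fires=3 [4,15) fires=4 [8,19) fires=3
i=5 t=26 v=1: → [24,35),[20,31),[16,27); WM=25
i=6 t=7 v=4: DROP (t<25-2); WM=25
i=7 t=21 v=8: DROP (t<25-2); WM=25
i=8 t=32 v=2: → [32,43),[28,39),[24,35); WM=31; [16,27) fires=1 [20,31) fires=1
i=9 t=36 v=6: → [36,47),[32,43),[28,39); WM=35; [24,35) fires=2
i=10 t=28 v=9: DROP (t<35-2); WM=35
i=11 t=28 v=8: DROP (t<35-2); WM=35
i=12 t=46 v=4: → [44,55),[40,51),[36,47); WM=45; [28,39) fires=2 [32,43) fires=2
i=13 t=49 v=5: → [48,59),[44,55),[40,51); WM=48; [36,47) fires=2
i=14 t=50 v=3: → [48,59),[44,55),[40,51); WM=49
i=15 t=38 v=3: DROP (t<49-2); WM=49
i=16 t=51 v=1: → [48,59),[44,55); WM=50
i=17 t=54 v=4: → [52,63),[48,59),[44,55); WM=53; [40,51) fires=3
i=18 t=54 v=4: → [52,63),[48,59),[44,55); WM=53
i=19 t=48 v=3: DROP (t<53-2); WM=53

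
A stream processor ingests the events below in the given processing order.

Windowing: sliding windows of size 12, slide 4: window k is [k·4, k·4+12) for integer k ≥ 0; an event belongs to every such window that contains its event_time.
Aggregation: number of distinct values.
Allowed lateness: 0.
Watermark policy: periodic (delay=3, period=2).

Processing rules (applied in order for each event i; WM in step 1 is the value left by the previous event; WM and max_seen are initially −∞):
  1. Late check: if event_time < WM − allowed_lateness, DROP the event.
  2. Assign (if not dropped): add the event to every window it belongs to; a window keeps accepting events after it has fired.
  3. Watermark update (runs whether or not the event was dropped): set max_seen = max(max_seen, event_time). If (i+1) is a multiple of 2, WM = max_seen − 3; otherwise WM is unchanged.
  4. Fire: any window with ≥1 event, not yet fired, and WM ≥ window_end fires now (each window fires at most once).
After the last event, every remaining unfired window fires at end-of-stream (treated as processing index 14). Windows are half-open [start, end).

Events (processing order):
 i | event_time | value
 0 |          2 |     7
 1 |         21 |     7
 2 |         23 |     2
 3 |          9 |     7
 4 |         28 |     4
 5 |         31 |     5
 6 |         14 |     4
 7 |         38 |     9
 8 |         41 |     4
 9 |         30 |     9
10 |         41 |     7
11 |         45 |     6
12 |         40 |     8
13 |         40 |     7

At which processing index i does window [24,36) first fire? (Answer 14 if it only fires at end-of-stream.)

9

i=0 t=2 v=7: → [0,12); WM=−∞
i=1 t=21 v=7: → [20,32),[16,28),[12,24); WM=18; [0,12) fires=1
i=2 t=23 v=2: → [20,32),[16,28),[12,24); WM=18
i=3 t=9 v=7: DROP (t<18-0); WM=20
i=4 t=28 v=4: → [28,40),[24,36),[20,32); WM=20
i=5 t=31 v=5: → [28,40),[24,36),[20,32); WM=28; [12,24) fires=2 [16,28) fires=2
i=6 t=14 v=4: DROP (t<28-0); WM=28
i=7 t=38 v=9: → [36,48),[32,44),[28,40); WM=35; [20,32) fires=4
i=8 t=41 v=4: → [40,52),[36,48),[32,44); WM=35
i=9 t=30 v=9: DROP (t<35-0); WM=38; [24,36) fires=2
i=10 t=41 v=7: → [40,52),[36,48),[32,44); WM=38
i=11 t=45 v=6: → [44,56),[40,52),[36,48); WM=42; [28,40) fires=3
i=12 t=40 v=8: DROP (t<42-0); WM=42
i=13 t=40 v=7: DROP (t<42-0); WM=42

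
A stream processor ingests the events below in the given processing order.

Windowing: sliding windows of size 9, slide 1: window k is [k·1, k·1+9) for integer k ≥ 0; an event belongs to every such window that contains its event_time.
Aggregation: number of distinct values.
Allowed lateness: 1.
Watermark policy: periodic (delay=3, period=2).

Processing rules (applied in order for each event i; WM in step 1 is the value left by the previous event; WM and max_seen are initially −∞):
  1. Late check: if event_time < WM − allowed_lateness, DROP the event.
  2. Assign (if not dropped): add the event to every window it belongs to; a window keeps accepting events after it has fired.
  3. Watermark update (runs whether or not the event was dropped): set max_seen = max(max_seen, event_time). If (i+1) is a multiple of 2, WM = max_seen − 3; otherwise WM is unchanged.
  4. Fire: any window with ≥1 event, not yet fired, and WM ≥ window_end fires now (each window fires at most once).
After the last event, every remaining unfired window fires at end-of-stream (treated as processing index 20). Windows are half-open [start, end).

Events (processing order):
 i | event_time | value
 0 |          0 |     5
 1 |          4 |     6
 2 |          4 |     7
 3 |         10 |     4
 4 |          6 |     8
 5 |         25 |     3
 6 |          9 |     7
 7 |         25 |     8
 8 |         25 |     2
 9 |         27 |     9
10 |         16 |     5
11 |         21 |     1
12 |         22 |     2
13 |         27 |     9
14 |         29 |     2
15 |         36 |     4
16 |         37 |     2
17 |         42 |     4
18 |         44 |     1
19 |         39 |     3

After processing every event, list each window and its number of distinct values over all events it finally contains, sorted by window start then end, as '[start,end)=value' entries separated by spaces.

i=0 t=0 v=5: → [0,9); WM=−∞
i=1 t=4 v=6: → [4,13),[3,12),[2,11),[1,10),[0,9); WM=1
i=2 t=4 v=7: → [4,13),[3,12),[2,11),[1,10),[0,9); WM=1
i=3 t=10 v=4: → [10,19),[9,18),[8,17),[7,16),[6,15),[5,14),[4,13),[3,12),[2,11); WM=7
i=4 t=6 v=8: → [6,15),[5,14),[4,13),[3,12),[2,11),[1,10),[0,9); WM=7
i=5 t=25 v=3: → [25,34),[24,33),[23,32),[22,31),[21,30),[20,29),[19,28),[18,27),[17,26); WM=22; [0,9) fires=4 [1,10) fires=3 [2,11) fires=4 [3,12) fires=4 [4,13) fires=4 [5,14) fires=2 [6,15) fires=2 [7,16) fires=1 [8,17) fires=1 [9,18) fires=1 [10,19) fires=1
i=6 t=9 v=7: DROP (t<22-1); WM=22
i=7 t=25 v=8: → [25,34),[24,33),[23,32),[22,31),[21,30),[20,29),[19,28),[18,27),[17,26); WM=22
i=8 t=25 v=2: → [25,34),[24,33),[23,32),[22,31),[21,30),[20,29),[19,28),[18,27),[17,26); WM=22
i=9 t=27 v=9: → [27,36),[26,35),[25,34),[24,33),[23,32),[22,31),[21,30),[20,29),[19,28); WM=24
i=10 t=16 v=5: DROP (t<24-1); WM=24
i=11 t=21 v=1: DROP (t<24-1); WM=24
i=12 t=22 v=2: DROP (t<24-1); WM=24
i=13 t=27 v=9: → [27,36),[26,35),[25,34),[24,33),[23,32),[22,31),[21,30),[20,29),[19,28); WM=24
i=14 t=29 v=2: → [29,38),[28,37),[27,36),[26,35),[25,34),[24,33),[23,32),[22,31),[21,30); WM=24
i=15 t=36 v=4: → [36,45),[35,44),[34,43),[33,42),[32,41),[31,40),[30,39),[29,38),[28,37); WM=33; [17,26) fires=3 [18,27) fires=3 [19,28) fires=4 [20,29) fires=4 [21,30) fires=4 [22,31) fires=4 [23,32) fires=4 [24,33) fires=4
i=16 t=37 v=2: → [37,46),[36,45),[35,44),[34,43),[33,42),[32,41),[31,40),[30,39),[29,38); WM=33
i=17 t=42 v=4: → [42,51),[41,50),[40,49),[39,48),[38,47),[37,46),[36,45),[35,44),[34,43); WM=39; [25,34) fires=4 [26,35) fires=2 [27,36) fires=2 [28,37) fires=2 [29,38) fires=2 [30,39) fires=2
i=18 t=44 v=1: → [44,53),[43,52),[42,51),[41,50),[40,49),[39,48),[38,47),[37,46),[36,45); WM=39
i=19 t=39 v=3: → [39,48),[38,47),[37,46),[36,45),[35,44),[34,43),[33,42),[32,41),[31,40); WM=41; [31,40) fires=3 [32,41) fires=3

[0,9)=4 [1,10)=3 [2,11)=4 [3,12)=4 [4,13)=4 [5,14)=2 [6,15)=2 [7,16)=1 [8,17)=1 [9,18)=1 [10,19)=1 [17,26)=3 [18,27)=3 [19,28)=4 [20,29)=4 [21,30)=4 [22,31)=4 [23,32)=4 [24,33)=4 [25,34)=4 [26,35)=2 [27,36)=2 [28,37)=2 [29,38)=2 [30,39)=2 [31,40)=3 [32,41)=3 [33,42)=3 [34,43)=3 [35,44)=3 [36,45)=4 [37,46)=4 [38,47)=3 [39,48)=3 [40,49)=2 [41,50)=2 [42,51)=2 [43,52)=1 [44,53)=1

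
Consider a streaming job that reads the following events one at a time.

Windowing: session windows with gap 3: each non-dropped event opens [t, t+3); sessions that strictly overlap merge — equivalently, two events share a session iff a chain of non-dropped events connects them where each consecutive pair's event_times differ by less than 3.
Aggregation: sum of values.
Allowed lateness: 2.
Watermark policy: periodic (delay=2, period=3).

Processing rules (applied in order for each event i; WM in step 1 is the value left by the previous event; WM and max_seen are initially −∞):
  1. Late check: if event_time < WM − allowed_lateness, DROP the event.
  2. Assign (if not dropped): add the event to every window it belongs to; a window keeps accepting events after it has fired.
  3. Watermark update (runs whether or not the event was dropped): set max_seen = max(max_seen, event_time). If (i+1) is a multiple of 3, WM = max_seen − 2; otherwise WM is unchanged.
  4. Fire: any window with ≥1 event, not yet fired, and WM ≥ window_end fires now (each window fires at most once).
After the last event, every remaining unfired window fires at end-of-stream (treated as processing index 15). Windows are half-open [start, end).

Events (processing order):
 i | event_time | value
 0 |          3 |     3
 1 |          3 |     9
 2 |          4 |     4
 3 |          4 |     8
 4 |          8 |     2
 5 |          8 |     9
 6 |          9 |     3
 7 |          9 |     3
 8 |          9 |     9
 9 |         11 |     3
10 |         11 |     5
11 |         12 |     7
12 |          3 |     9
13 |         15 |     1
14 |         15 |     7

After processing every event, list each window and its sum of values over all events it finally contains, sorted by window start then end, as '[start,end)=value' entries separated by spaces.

i=0 t=3 v=3: → [3,6); WM=−∞
i=1 t=3 v=9: → [3,6); WM=−∞
i=2 t=4 v=4: → [3,7); WM=2
i=3 t=4 v=8: → [3,7); WM=2
i=4 t=8 v=2: → [8,11); WM=2
i=5 t=8 v=9: → [8,11); WM=6
i=6 t=9 v=3: → [8,12); WM=6
i=7 t=9 v=3: → [8,12); WM=6
i=8 t=9 v=9: → [8,12); WM=7
i=9 t=11 v=3: → [8,14); WM=7
i=10 t=11 v=5: → [8,14); WM=7
i=11 t=12 v=7: → [8,15); WM=10
i=12 t=3 v=9: DROP (t<10-2); WM=10
i=13 t=15 v=1: → [15,18); WM=10
i=14 t=15 v=7: → [15,18); WM=13

[3,7)=24 [8,15)=41 [15,18)=8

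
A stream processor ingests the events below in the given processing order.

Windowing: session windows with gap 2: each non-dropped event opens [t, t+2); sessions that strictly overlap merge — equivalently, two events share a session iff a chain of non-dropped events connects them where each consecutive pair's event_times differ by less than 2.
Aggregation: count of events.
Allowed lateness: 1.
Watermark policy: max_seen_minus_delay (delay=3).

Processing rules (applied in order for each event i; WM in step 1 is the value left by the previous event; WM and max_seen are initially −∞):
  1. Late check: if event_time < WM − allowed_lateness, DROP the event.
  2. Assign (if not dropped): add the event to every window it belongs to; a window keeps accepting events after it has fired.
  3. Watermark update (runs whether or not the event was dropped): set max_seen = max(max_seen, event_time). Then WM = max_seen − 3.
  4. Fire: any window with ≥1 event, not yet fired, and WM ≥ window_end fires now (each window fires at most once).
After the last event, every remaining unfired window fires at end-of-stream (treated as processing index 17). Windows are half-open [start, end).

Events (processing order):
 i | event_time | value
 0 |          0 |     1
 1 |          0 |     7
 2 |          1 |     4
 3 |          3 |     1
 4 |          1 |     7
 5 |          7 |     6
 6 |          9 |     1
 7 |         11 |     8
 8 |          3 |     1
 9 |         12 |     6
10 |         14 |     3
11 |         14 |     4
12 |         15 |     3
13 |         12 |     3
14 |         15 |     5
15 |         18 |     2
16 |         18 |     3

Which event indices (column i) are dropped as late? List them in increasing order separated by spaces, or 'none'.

i=0 t=0 v=1: → [0,2); WM=-3
i=1 t=0 v=7: → [0,2); WM=-3
i=2 t=1 v=4: → [0,3); WM=-2
i=3 t=3 v=1: → [3,5); WM=0
i=4 t=1 v=7: → [0,3); WM=0
i=5 t=7 v=6: → [7,9); WM=4
i=6 t=9 v=1: → [9,11); WM=6
i=7 t=11 v=8: → [11,13); WM=8
i=8 t=3 v=1: DROP (t<8-1); WM=8
i=9 t=12 v=6: → [11,14); WM=9
i=10 t=14 v=3: → [14,16); WM=11
i=11 t=14 v=4: → [14,16); WM=11
i=12 t=15 v=3: → [14,17); WM=12
i=13 t=12 v=3: → [11,14); WM=12
i=14 t=15 v=5: → [14,17); WM=12
i=15 t=18 v=2: → [18,20); WM=15
i=16 t=18 v=3: → [18,20); WM=15

8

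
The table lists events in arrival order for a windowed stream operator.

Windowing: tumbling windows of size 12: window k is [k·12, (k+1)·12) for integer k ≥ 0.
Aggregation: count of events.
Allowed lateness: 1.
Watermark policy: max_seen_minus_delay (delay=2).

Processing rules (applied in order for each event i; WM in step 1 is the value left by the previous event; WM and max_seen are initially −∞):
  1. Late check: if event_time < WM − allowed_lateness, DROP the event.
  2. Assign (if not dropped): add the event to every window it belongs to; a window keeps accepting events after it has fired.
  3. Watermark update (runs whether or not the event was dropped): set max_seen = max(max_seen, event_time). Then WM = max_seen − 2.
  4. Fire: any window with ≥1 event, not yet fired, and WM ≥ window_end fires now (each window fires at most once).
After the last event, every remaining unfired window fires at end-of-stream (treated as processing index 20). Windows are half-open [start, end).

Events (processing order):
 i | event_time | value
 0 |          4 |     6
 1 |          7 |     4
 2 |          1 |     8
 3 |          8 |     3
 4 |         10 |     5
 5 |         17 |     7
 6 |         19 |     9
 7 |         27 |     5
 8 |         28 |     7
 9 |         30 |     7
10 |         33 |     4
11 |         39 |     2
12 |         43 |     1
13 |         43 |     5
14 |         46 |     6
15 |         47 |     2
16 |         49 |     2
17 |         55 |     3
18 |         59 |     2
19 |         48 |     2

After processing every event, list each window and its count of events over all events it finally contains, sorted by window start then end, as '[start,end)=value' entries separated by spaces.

i=0 t=4 v=6: → [0,12); WM=2
i=1 t=7 v=4: → [0,12); WM=5
i=2 t=1 v=8: DROP (t<5-1); WM=5
i=3 t=8 v=3: → [0,12); WM=6
i=4 t=10 v=5: → [0,12); WM=8
i=5 t=17 v=7: → [12,24); WM=15; [0,12) fires=4
i=6 t=19 v=9: → [12,24); WM=17
i=7 t=27 v=5: → [24,36); WM=25; [12,24) fires=2
i=8 t=28 v=7: → [24,36); WM=26
i=9 t=30 v=7: → [24,36); WM=28
i=10 t=33 v=4: → [24,36); WM=31
i=11 t=39 v=2: → [36,48); WM=37; [24,36) fires=4
i=12 t=43 v=1: → [36,48); WM=41
i=13 t=43 v=5: → [36,48); WM=41
i=14 t=46 v=6: → [36,48); WM=44
i=15 t=47 v=2: → [36,48); WM=45
i=16 t=49 v=2: → [48,60); WM=47
i=17 t=55 v=3: → [48,60); WM=53; [36,48) fires=5
i=18 t=59 v=2: → [48,60); WM=57
i=19 t=48 v=2: DROP (t<57-1); WM=57

[0,12)=4 [12,24)=2 [24,36)=4 [36,48)=5 [48,60)=3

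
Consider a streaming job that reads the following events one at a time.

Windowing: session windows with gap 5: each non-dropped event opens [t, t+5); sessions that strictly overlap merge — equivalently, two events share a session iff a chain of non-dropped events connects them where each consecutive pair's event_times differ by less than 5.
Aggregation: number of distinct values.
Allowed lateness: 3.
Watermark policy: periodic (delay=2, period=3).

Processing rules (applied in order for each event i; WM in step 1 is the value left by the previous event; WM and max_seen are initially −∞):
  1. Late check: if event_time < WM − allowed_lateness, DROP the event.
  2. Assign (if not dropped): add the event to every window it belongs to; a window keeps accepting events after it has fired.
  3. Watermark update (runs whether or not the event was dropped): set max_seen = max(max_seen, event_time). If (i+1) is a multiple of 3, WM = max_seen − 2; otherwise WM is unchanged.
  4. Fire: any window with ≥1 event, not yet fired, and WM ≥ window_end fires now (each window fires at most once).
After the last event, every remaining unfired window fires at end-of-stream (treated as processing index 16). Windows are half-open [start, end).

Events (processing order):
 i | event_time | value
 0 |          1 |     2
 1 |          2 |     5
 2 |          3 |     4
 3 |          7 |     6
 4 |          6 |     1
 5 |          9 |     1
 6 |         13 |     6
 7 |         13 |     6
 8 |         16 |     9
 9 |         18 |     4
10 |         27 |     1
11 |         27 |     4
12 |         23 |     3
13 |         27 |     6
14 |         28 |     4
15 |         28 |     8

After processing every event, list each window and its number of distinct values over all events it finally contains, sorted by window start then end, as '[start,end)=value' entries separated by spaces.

[1,23)=6 [23,33)=5

i=0 t=1 v=2: → [1,6); WM=−∞
i=1 t=2 v=5: → [1,7); WM=−∞
i=2 t=3 v=4: → [1,8); WM=1
i=3 t=7 v=6: → [1,12); WM=1
i=4 t=6 v=1: → [1,12); WM=1
i=5 t=9 v=1: → [1,14); WM=7
i=6 t=13 v=6: → [1,18); WM=7
i=7 t=13 v=6: → [1,18); WM=7
i=8 t=16 v=9: → [1,21); WM=14
i=9 t=18 v=4: → [1,23); WM=14
i=10 t=27 v=1: → [27,32); WM=14
i=11 t=27 v=4: → [27,32); WM=25
i=12 t=23 v=3: → [23,32); WM=25
i=13 t=27 v=6: → [23,32); WM=25
i=14 t=28 v=4: → [23,33); WM=26
i=15 t=28 v=8: → [23,33); WM=26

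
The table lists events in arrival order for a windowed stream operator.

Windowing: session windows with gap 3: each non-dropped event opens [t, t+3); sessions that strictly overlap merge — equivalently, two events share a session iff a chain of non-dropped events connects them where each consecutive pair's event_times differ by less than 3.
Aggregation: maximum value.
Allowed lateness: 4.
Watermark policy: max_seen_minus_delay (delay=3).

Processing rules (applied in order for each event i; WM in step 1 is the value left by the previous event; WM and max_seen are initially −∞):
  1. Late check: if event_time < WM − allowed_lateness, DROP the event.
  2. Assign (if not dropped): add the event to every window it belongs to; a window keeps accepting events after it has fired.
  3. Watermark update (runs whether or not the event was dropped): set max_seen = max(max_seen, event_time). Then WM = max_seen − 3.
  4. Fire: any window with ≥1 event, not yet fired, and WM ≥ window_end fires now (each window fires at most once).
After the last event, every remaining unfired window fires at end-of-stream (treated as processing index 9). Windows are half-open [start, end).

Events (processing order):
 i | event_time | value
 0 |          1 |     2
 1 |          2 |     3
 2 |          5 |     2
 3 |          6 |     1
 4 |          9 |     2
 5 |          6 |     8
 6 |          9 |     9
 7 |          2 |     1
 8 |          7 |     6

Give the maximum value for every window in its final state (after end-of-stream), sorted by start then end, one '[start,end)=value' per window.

[1,5)=3 [5,12)=9

i=0 t=1 v=2: → [1,4); WM=-2
i=1 t=2 v=3: → [1,5); WM=-1
i=2 t=5 v=2: → [5,8); WM=2
i=3 t=6 v=1: → [5,9); WM=3
i=4 t=9 v=2: → [9,12); WM=6
i=5 t=6 v=8: → [5,9); WM=6
i=6 t=9 v=9: → [9,12); WM=6
i=7 t=2 v=1: → [1,5); WM=6
i=8 t=7 v=6: → [5,12); WM=6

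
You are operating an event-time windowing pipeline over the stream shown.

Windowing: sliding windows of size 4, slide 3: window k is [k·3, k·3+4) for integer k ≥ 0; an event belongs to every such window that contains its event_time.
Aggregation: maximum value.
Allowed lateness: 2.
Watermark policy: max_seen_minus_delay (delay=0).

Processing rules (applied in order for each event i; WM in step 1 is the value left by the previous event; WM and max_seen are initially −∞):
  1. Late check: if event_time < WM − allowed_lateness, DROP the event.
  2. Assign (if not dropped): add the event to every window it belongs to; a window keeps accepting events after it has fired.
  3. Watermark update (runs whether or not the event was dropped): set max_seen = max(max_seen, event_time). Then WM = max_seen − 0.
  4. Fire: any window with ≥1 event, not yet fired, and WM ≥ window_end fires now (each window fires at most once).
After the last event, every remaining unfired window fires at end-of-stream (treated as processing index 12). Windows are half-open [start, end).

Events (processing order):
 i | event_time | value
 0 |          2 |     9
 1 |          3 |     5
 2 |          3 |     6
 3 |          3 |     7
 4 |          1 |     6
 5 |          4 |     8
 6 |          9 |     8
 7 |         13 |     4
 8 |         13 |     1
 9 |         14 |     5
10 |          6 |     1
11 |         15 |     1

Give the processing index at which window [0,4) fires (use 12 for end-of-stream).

5

i=0 t=2 v=9: → [0,4); WM=2
i=1 t=3 v=5: → [3,7),[0,4); WM=3
i=2 t=3 v=6: → [3,7),[0,4); WM=3
i=3 t=3 v=7: → [3,7),[0,4); WM=3
i=4 t=1 v=6: → [0,4); WM=3
i=5 t=4 v=8: → [3,7); WM=4; [0,4) fires=9
i=6 t=9 v=8: → [9,13),[6,10); WM=9; [3,7) fires=8
i=7 t=13 v=4: → [12,16); WM=13; [6,10) fires=8 [9,13) fires=8
i=8 t=13 v=1: → [12,16); WM=13
i=9 t=14 v=5: → [12,16); WM=14
i=10 t=6 v=1: DROP (t<14-2); WM=14
i=11 t=15 v=1: → [15,19),[12,16); WM=15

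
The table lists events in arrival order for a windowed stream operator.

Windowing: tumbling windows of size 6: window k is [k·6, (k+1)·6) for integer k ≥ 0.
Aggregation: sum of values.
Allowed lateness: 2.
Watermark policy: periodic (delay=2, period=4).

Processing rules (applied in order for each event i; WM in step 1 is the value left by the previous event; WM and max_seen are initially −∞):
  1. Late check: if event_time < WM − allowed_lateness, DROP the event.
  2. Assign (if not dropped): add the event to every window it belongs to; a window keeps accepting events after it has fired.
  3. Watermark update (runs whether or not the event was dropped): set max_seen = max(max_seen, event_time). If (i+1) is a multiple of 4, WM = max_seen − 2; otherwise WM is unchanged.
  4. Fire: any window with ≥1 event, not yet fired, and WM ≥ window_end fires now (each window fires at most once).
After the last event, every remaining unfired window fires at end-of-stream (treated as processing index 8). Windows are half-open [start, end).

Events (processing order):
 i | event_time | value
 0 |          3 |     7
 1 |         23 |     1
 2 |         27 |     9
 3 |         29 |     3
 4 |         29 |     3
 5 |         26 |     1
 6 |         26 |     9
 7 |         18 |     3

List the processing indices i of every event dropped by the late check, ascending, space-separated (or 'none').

i=0 t=3 v=7: → [0,6); WM=−∞
i=1 t=23 v=1: → [18,24); WM=−∞
i=2 t=27 v=9: → [24,30); WM=−∞
i=3 t=29 v=3: → [24,30); WM=27; [0,6) fires=7 [18,24) fires=1
i=4 t=29 v=3: → [24,30); WM=27
i=5 t=26 v=1: → [24,30); WM=27
i=6 t=26 v=9: → [24,30); WM=27
i=7 t=18 v=3: DROP (t<27-2); WM=27

7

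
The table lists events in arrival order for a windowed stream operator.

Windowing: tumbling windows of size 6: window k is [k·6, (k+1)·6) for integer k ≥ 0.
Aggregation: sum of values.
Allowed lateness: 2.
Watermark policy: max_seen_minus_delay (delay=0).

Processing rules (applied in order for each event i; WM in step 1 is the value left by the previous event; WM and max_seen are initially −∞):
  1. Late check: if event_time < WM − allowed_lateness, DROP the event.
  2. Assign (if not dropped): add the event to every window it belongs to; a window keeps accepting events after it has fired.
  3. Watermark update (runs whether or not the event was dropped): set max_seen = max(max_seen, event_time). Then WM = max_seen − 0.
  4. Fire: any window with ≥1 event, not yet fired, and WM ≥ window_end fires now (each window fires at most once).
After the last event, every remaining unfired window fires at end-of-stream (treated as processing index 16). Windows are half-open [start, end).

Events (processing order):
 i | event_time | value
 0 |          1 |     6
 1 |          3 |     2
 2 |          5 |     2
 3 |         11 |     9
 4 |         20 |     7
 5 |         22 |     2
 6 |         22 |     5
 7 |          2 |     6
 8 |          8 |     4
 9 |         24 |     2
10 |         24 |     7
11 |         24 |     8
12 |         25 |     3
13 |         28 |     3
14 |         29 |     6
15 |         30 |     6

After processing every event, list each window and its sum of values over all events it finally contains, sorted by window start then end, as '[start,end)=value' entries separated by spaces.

i=0 t=1 v=6: → [0,6); WM=1
i=1 t=3 v=2: → [0,6); WM=3
i=2 t=5 v=2: → [0,6); WM=5
i=3 t=11 v=9: → [6,12); WM=11; [0,6) fires=10
i=4 t=20 v=7: → [18,24); WM=20; [6,12) fires=9
i=5 t=22 v=2: → [18,24); WM=22
i=6 t=22 v=5: → [18,24); WM=22
i=7 t=2 v=6: DROP (t<22-2); WM=22
i=8 t=8 v=4: DROP (t<22-2); WM=22
i=9 t=24 v=2: → [24,30); WM=24; [18,24) fires=14
i=10 t=24 v=7: → [24,30); WM=24
i=11 t=24 v=8: → [24,30); WM=24
i=12 t=25 v=3: → [24,30); WM=25
i=13 t=28 v=3: → [24,30); WM=28
i=14 t=29 v=6: → [24,30); WM=29
i=15 t=30 v=6: → [30,36); WM=30; [24,30) fires=29

[0,6)=10 [6,12)=9 [18,24)=14 [24,30)=29 [30,36)=6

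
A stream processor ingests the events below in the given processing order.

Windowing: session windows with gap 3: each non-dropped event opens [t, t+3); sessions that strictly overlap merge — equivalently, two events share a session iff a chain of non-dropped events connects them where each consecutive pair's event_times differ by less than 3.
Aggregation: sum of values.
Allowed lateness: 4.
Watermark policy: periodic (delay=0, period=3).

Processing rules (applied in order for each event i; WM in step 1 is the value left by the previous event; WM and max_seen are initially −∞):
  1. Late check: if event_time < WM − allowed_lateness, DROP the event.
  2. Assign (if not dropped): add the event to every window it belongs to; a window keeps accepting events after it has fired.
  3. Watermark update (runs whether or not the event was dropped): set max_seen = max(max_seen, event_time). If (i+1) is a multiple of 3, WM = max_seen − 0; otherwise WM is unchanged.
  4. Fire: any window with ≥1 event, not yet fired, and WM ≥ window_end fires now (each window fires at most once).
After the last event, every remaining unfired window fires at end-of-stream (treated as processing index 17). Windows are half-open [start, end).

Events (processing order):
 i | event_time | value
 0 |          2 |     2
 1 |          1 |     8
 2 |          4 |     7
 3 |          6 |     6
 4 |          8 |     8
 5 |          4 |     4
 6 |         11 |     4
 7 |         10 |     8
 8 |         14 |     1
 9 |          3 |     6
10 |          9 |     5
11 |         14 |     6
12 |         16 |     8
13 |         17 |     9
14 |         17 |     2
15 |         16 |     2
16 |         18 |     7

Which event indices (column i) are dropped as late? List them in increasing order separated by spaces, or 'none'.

9 10

i=0 t=2 v=2: → [2,5); WM=−∞
i=1 t=1 v=8: → [1,5); WM=−∞
i=2 t=4 v=7: → [1,7); WM=4
i=3 t=6 v=6: → [1,9); WM=4
i=4 t=8 v=8: → [1,11); WM=4
i=5 t=4 v=4: → [1,11); WM=8
i=6 t=11 v=4: → [11,14); WM=8
i=7 t=10 v=8: → [1,14); WM=8
i=8 t=14 v=1: → [14,17); WM=14
i=9 t=3 v=6: DROP (t<14-4); WM=14
i=10 t=9 v=5: DROP (t<14-4); WM=14
i=11 t=14 v=6: → [14,17); WM=14
i=12 t=16 v=8: → [14,19); WM=14
i=13 t=17 v=9: → [14,20); WM=14
i=14 t=17 v=2: → [14,20); WM=17
i=15 t=16 v=2: → [14,20); WM=17
i=16 t=18 v=7: → [14,21); WM=17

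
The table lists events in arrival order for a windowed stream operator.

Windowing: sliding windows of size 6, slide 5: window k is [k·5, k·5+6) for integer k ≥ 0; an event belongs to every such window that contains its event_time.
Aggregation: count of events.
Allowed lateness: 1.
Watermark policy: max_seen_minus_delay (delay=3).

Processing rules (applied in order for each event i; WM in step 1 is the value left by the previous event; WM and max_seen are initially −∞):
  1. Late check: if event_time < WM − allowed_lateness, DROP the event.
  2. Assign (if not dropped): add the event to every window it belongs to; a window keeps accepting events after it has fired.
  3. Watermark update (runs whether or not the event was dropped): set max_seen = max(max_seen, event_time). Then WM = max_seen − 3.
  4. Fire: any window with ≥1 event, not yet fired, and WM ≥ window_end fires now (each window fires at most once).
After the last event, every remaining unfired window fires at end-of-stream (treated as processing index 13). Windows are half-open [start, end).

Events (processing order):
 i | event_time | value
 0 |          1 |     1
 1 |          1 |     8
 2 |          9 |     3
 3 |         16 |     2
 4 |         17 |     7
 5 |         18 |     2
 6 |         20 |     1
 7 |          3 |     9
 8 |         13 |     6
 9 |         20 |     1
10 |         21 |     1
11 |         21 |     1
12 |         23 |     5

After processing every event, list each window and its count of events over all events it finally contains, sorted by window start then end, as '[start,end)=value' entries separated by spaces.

[0,6)=2 [5,11)=1 [15,21)=5 [20,26)=5

i=0 t=1 v=1: → [0,6); WM=-2
i=1 t=1 v=8: → [0,6); WM=-2
i=2 t=9 v=3: → [5,11); WM=6; [0,6) fires=2
i=3 t=16 v=2: → [15,21); WM=13; [5,11) fires=1
i=4 t=17 v=7: → [15,21); WM=14
i=5 t=18 v=2: → [15,21); WM=15
i=6 t=20 v=1: → [20,26),[15,21); WM=17
i=7 t=3 v=9: DROP (t<17-1); WM=17
i=8 t=13 v=6: DROP (t<17-1); WM=17
i=9 t=20 v=1: → [20,26),[15,21); WM=17
i=10 t=21 v=1: → [20,26); WM=18
i=11 t=21 v=1: → [20,26); WM=18
i=12 t=23 v=5: → [20,26); WM=20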